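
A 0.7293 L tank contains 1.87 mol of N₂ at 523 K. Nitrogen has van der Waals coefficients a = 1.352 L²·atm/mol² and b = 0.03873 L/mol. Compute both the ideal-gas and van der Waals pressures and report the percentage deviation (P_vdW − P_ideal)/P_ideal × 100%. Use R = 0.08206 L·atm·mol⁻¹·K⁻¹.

Ideal: P_ideal = nRT/V = (1.87)(0.08206)(523)/0.7293 = 110.045 atm
vdW: P = nRT/(V − nb) − a n²/V² = 80.2555/0.656875 − 4.72781/0.531878 = 122.178 − 8.88890 = 113.289 atm
% deviation = (113.289 − 110.045)/110.045 × 100% = 2.95%

2.95 %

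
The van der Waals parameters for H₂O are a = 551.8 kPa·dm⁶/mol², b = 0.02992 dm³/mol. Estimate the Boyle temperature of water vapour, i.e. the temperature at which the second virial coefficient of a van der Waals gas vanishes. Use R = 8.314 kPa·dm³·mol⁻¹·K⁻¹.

For a van der Waals gas the second virial coefficient B₂ = b − a/(RT) vanishes at T_B = a/(Rb).
T_B = 551.8/(8.314×0.02992) = 551.8/0.24875 = 2218 K

T_B ≈ 2218 K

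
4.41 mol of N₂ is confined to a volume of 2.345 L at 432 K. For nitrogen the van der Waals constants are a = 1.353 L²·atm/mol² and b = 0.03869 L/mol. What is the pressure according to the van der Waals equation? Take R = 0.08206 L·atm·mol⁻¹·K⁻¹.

P = nRT/(V − nb) − a n²/V²
nRT/(V − nb) = (4.41)(0.08206)(432)/(2.345 − 4.41×0.03869) = 156.33/2.1744 = 71.896 atm
a n²/V² = (1.353)(4.41)²/(2.345)² = 4.7851 atm
P = 71.896 − 4.7851 = 67.11 atm

P ≈ 67.11 atm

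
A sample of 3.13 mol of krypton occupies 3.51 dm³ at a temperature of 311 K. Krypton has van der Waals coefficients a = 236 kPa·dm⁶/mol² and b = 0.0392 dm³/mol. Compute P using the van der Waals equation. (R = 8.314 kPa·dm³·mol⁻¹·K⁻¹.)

P ≈ 2202 kPa

P = nRT/(V − nb) − a n²/V²
nRT/(V − nb) = (3.13)(8.314)(311)/(3.51 − 3.13×0.0392) = 8093.1/3.3873 = 2389.2 kPa
a n²/V² = (236)(3.13)²/(3.51)² = 187.67 kPa
P = 2389.2 − 187.67 = 2202 kPa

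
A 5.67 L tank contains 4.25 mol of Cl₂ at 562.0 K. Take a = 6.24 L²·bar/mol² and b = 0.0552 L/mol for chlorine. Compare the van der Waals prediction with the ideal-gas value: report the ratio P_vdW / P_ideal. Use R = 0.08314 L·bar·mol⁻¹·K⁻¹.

P_vdW / P_ideal ≈ 0.9431

Ideal: P_ideal = nRT/V = (4.25)(0.08314)(562.0)/5.67 = 35.0229 bar
vdW: P = nRT/(V − nb) − a n²/V² = 198.580/5.43540 − 112.710/32.1489 = 36.5346 − 3.50587 = 33.0287 bar
Ratio = 33.0287/35.0229 = 0.9431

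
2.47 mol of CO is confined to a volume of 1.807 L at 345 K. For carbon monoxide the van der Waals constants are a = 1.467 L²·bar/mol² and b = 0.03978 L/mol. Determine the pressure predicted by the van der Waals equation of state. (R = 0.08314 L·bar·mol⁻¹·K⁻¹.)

P ≈ 38.72 bar

P = nRT/(V − nb) − a n²/V²
nRT/(V − nb) = (2.47)(0.08314)(345)/(1.807 − 2.47×0.03978) = 70.848/1.7087 = 41.463 bar
a n²/V² = (1.467)(2.47)²/(1.807)² = 2.7410 bar
P = 41.463 − 2.7410 = 38.72 bar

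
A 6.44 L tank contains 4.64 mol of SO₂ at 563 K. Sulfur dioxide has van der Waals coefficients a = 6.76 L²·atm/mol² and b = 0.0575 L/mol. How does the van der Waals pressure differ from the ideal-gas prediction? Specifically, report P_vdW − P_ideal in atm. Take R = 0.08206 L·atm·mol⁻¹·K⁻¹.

Ideal: P_ideal = nRT/V = (4.64)(0.08206)(563)/6.44 = 33.2868 atm
vdW: P = nRT/(V − nb) − a n²/V² = 214.367/6.17320 − 145.540/41.4736 = 34.7254 − 3.50922 = 31.2162 atm
ΔP = 31.2162 − 33.2868 = -2.071 atm

ΔP ≈ -2.071 atm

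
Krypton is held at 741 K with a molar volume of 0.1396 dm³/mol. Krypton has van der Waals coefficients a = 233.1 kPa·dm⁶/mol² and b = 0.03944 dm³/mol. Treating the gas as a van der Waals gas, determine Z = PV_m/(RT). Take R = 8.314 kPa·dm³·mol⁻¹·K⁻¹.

Z ≈ 1.123

P = RT/(V_m − b) − a/V_m² = (8.314)(741)/(0.1396 − 0.03944) − 233.1/(0.1396)²
  = 6160.7/0.10016 − 11961 = 61509 − 11961 = 49548 kPa
Z = PV_m/(RT) = (49548)(0.1396)/((8.314)(741)) = 6916.9/6160.7 = 1.123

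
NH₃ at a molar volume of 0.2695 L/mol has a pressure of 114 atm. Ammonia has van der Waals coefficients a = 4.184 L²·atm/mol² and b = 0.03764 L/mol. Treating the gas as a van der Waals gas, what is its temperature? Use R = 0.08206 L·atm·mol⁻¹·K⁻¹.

T ≈ 484.9 K

T = (P + a/V_m²)(V_m − b)/R
P + a/V_m² = 114 + 4.184/(0.2695)² = 171.61 atm
V_m − b = 0.2695 − 0.03764 = 0.23186 L/mol
T = (171.61)(0.23186)/0.08206 = 484.9 K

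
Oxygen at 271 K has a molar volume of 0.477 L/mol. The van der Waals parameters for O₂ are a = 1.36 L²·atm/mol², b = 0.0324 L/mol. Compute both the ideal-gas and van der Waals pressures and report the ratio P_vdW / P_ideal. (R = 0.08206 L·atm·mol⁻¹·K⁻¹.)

Ideal: P_ideal = RT/V_m = (0.08206)(271)/0.477 = 46.6211 atm
vdW: P = RT/(V_m − b) − a/V_m² = 22.2383/0.444600 − 1.36/0.227529 = 50.0187 − 5.97726 = 44.0414 atm
Ratio = 44.0414/46.6211 = 0.9447

P_vdW / P_ideal ≈ 0.9447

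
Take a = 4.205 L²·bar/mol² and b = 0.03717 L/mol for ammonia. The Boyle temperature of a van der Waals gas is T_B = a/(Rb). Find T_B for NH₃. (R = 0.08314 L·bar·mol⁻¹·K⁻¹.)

T_B ≈ 1361 K

For a van der Waals gas the second virial coefficient B₂ = b − a/(RT) vanishes at T_B = a/(Rb).
T_B = 4.205/(0.08314×0.03717) = 4.205/0.0030903 = 1361 K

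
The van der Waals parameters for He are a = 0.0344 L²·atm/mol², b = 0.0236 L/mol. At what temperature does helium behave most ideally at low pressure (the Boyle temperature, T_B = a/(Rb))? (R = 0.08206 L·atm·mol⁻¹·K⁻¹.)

T_B ≈ 17.76 K

For a van der Waals gas the second virial coefficient B₂ = b − a/(RT) vanishes at T_B = a/(Rb).
T_B = 0.0344/(0.08206×0.0236) = 0.0344/0.0019366 = 17.76 K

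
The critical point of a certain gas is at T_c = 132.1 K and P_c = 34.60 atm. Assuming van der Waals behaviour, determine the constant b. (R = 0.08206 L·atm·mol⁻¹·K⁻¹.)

b ≈ 0.03916 L/mol

From T_c = 8a/(27Rb) and P_c = a/(27b²): b = R T_c/(8 P_c).
b = (0.08206)(132.1)/(8×34.60) = 10.840/276.80 = 0.03916 L/mol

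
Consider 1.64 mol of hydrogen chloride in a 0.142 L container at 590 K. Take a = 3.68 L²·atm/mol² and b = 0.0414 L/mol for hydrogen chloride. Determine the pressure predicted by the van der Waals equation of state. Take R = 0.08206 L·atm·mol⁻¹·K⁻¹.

P ≈ 580.6 atm

P = nRT/(V − nb) − a n²/V²
nRT/(V − nb) = (1.64)(0.08206)(590)/(0.142 − 1.64×0.0414) = 79.401/0.074104 = 1071.5 atm
a n²/V² = (3.68)(1.64)²/(0.142)² = 490.86 atm
P = 1071.5 − 490.86 = 580.6 atm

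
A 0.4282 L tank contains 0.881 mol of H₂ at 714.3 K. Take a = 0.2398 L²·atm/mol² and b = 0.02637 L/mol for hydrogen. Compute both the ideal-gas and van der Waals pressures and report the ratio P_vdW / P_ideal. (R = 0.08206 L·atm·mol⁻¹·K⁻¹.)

P_vdW / P_ideal ≈ 1.049

Ideal: P_ideal = nRT/V = (0.881)(0.08206)(714.3)/0.4282 = 120.598 atm
vdW: P = nRT/(V − nb) − a n²/V² = 51.6402/0.404968 − 0.186123/0.183355 = 127.517 − 1.01510 = 126.502 atm
Ratio = 126.502/120.598 = 1.049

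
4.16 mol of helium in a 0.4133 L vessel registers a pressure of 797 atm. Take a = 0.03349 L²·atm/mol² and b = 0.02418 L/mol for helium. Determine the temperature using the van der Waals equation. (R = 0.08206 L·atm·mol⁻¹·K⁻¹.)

T ≈ 733.2 K

T = (P + a n²/V²)(V − nb)/(nR)
P + a n²/V² = 797 + (0.03349)(4.16)²/(0.4133)² = 800.39 atm
V − nb = 0.4133 − (4.16)(0.02418) = 0.31271 L
T = (800.39)(0.31271)/((4.16)(0.08206)) = 733.2 K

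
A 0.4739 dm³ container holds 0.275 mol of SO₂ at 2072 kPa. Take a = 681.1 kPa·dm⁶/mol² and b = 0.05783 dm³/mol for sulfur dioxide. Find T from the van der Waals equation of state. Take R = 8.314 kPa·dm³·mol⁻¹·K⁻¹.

T ≈ 461.0 K

T = (P + a n²/V²)(V − nb)/(nR)
P + a n²/V² = 2072 + (681.1)(0.275)²/(0.4739)² = 2301.4 kPa
V − nb = 0.4739 − (0.275)(0.05783) = 0.45800 dm³
T = (2301.4)(0.45800)/((0.275)(8.314)) = 461.0 K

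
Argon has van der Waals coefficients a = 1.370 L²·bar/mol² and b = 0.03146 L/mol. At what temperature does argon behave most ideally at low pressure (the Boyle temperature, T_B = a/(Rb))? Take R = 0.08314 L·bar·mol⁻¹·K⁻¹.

T_B ≈ 523.8 K

For a van der Waals gas the second virial coefficient B₂ = b − a/(RT) vanishes at T_B = a/(Rb).
T_B = 1.370/(0.08314×0.03146) = 1.370/0.0026156 = 523.8 K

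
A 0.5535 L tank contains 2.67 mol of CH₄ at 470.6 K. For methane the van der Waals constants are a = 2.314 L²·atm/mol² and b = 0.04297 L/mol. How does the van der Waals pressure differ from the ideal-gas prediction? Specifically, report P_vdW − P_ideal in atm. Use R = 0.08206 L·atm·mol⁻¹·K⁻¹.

Ideal: P_ideal = nRT/V = (2.67)(0.08206)(470.6)/0.5535 = 186.285 atm
vdW: P = nRT/(V − nb) − a n²/V² = 103.109/0.438770 − 16.4963/0.306362 = 234.996 − 53.8458 = 181.150 atm
ΔP = 181.150 − 186.285 = -5.14 atm

ΔP ≈ -5.14 atm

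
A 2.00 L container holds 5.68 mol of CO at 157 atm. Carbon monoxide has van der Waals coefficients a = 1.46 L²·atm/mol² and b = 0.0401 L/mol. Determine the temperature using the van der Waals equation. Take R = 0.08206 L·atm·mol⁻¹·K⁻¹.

T = (P + a n²/V²)(V − nb)/(nR)
P + a n²/V² = 157 + (1.46)(5.68)²/(2.00)² = 168.78 atm
V − nb = 2.00 − (5.68)(0.0401) = 1.7722 L
T = (168.78)(1.7722)/((5.68)(0.08206)) = 641.7 K

T ≈ 641.7 K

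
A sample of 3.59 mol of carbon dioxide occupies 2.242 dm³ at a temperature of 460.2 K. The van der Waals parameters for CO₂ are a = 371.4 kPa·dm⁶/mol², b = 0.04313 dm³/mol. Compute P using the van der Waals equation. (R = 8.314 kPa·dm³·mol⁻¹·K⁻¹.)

P ≈ 5629 kPa

P = nRT/(V − nb) − a n²/V²
nRT/(V − nb) = (3.59)(8.314)(460.2)/(2.242 − 3.59×0.04313) = 13736/2.0872 = 6581.1 kPa
a n²/V² = (371.4)(3.59)²/(2.242)² = 952.27 kPa
P = 6581.1 − 952.27 = 5629 kPa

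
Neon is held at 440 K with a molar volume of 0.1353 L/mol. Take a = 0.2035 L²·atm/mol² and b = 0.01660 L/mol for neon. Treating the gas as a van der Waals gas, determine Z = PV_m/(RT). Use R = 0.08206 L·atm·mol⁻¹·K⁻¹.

P = RT/(V_m − b) − a/V_m² = (0.08206)(440)/(0.1353 − 0.01660) − 0.2035/(0.1353)²
  = 36.106/0.11870 − 11.117 = 304.18 − 11.117 = 293.06 atm
Z = PV_m/(RT) = (293.06)(0.1353)/((0.08206)(440)) = 39.651/36.106 = 1.098

Z ≈ 1.098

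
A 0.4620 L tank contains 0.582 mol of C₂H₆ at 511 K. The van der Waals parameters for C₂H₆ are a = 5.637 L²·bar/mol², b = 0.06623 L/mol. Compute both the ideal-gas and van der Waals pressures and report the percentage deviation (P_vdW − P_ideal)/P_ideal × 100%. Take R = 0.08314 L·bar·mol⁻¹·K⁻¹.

-7.61 %

Ideal: P_ideal = nRT/V = (0.582)(0.08314)(511)/0.4620 = 53.5195 bar
vdW: P = nRT/(V − nb) − a n²/V² = 24.7260/0.423454 − 1.90939/0.213444 = 58.3912 − 8.94563 = 49.4456 bar
% deviation = (49.4456 − 53.5195)/53.5195 × 100% = -7.61%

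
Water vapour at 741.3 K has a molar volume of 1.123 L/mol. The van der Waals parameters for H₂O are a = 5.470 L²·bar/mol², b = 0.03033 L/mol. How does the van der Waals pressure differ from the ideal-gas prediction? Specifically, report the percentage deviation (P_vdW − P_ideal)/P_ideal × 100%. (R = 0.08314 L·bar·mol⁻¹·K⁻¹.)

-5.13 %

Ideal: P_ideal = RT/V_m = (0.08314)(741.3)/1.123 = 54.8813 bar
vdW: P = RT/(V_m − b) − a/V_m² = 61.6317/1.09267 − 5.470/1.26113 = 56.4047 − 4.33738 = 52.0673 bar
% deviation = (52.0673 − 54.8813)/54.8813 × 100% = -5.13%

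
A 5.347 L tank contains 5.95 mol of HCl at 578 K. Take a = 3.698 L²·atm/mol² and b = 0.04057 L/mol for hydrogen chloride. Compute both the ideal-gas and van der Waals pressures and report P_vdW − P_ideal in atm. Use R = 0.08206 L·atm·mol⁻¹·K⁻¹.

Ideal: P_ideal = nRT/V = (5.95)(0.08206)(578)/5.347 = 52.7796 atm
vdW: P = nRT/(V − nb) − a n²/V² = 282.213/5.10561 − 130.918/28.5904 = 55.2751 − 4.57909 = 50.6960 atm
ΔP = 50.6960 − 52.7796 = -2.084 atm

ΔP ≈ -2.084 atm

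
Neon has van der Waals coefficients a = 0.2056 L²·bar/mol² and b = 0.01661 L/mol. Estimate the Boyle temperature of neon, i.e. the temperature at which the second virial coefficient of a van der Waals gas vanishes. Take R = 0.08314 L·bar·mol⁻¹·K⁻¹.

T_B ≈ 148.9 K

For a van der Waals gas the second virial coefficient B₂ = b − a/(RT) vanishes at T_B = a/(Rb).
T_B = 0.2056/(0.08314×0.01661) = 0.2056/0.0013810 = 148.9 K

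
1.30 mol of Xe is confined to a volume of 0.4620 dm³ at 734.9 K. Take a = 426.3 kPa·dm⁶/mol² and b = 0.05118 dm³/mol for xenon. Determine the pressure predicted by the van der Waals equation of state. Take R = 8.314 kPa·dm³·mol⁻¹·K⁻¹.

P ≈ 16710 kPa

P = nRT/(V − nb) − a n²/V²
nRT/(V − nb) = (1.30)(8.314)(734.9)/(0.4620 − 1.30×0.05118) = 7942.9/0.39547 = 20085 kPa
a n²/V² = (426.3)(1.30)²/(0.4620)² = 3375.3 kPa
P = 20085 − 3375.3 = 16710 kPa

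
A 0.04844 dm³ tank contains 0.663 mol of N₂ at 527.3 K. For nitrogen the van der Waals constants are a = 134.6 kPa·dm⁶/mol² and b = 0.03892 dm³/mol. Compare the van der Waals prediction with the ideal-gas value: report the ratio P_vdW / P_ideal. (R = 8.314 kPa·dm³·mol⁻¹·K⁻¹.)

Ideal: P_ideal = nRT/V = (0.663)(8.314)(527.3)/0.04844 = 60003.6 kPa
vdW: P = nRT/(V − nb) − a n²/V² = 2906.57/0.0226360 − 59.1660/0.00234643 = 128405 − 25215.3 = 103190 kPa
Ratio = 103190/60003.6 = 1.720

P_vdW / P_ideal ≈ 1.720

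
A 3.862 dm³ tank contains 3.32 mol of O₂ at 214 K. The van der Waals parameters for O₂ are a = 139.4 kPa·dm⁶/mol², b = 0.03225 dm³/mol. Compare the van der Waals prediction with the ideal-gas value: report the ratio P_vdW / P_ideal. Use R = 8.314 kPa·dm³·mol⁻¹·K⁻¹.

P_vdW / P_ideal ≈ 0.9612

Ideal: P_ideal = nRT/V = (3.32)(8.314)(214)/3.862 = 1529.50 kPa
vdW: P = nRT/(V − nb) − a n²/V² = 5906.93/3.75493 − 1536.52/14.9150 = 1573.11 − 103.018 = 1470.09 kPa
Ratio = 1470.09/1529.50 = 0.9612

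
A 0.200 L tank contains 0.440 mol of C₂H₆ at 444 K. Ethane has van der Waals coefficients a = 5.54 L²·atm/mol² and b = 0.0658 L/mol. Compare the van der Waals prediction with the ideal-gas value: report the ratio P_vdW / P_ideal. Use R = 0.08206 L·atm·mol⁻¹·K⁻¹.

Ideal: P_ideal = nRT/V = (0.440)(0.08206)(444)/0.200 = 80.1562 atm
vdW: P = nRT/(V − nb) − a n²/V² = 16.0312/0.171048 − 1.07254/0.0400000 = 93.7234 − 26.8135 = 66.9099 atm
Ratio = 66.9099/80.1562 = 0.8347

P_vdW / P_ideal ≈ 0.8347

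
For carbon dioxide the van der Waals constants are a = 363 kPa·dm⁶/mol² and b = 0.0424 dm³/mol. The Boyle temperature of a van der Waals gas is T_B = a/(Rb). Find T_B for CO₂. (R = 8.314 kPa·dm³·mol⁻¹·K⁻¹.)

T_B ≈ 1030 K

For a van der Waals gas the second virial coefficient B₂ = b − a/(RT) vanishes at T_B = a/(Rb).
T_B = 363/(8.314×0.0424) = 363/0.35251 = 1030 K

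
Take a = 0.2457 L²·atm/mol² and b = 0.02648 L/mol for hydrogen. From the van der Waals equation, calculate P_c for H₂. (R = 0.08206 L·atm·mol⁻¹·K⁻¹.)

For a van der Waals gas, P_c = a/(27b²).
P_c = 0.2457/(27×(0.02648)²) = 0.2457/0.018932 = 12.98 atm

P_c ≈ 12.98 atm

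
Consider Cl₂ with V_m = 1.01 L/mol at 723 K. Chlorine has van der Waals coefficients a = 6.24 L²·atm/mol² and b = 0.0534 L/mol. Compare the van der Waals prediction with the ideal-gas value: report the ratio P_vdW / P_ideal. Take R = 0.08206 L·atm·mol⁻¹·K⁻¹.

Ideal: P_ideal = RT/V_m = (0.08206)(723)/1.01 = 58.7420 atm
vdW: P = RT/(V_m − b) − a/V_m² = 59.3294/0.956600 − 6.24/1.02010 = 62.0211 − 6.11705 = 55.9041 atm
Ratio = 55.9041/58.7420 = 0.9517

P_vdW / P_ideal ≈ 0.9517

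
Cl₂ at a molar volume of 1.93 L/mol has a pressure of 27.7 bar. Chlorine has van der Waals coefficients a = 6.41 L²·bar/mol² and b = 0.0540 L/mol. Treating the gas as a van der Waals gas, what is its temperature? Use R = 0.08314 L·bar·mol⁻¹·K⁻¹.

T ≈ 663.9 K

T = (P + a/V_m²)(V_m − b)/R
P + a/V_m² = 27.7 + 6.41/(1.93)² = 29.421 bar
V_m − b = 1.93 − 0.0540 = 1.8760 L/mol
T = (29.421)(1.8760)/0.08314 = 663.9 K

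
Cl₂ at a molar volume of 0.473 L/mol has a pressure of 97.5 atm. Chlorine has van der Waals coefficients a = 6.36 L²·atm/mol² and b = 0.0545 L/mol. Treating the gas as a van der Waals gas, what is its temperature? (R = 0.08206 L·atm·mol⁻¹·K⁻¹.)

T ≈ 642.2 K

T = (P + a/V_m²)(V_m − b)/R
P + a/V_m² = 97.5 + 6.36/(0.473)² = 125.93 atm
V_m − b = 0.473 − 0.0545 = 0.41850 L/mol
T = (125.93)(0.41850)/0.08206 = 642.2 K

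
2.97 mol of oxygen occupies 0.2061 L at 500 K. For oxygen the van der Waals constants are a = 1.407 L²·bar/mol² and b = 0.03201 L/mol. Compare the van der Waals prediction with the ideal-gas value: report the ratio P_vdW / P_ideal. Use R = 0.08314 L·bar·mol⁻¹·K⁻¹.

P_vdW / P_ideal ≈ 1.369

Ideal: P_ideal = nRT/V = (2.97)(0.08314)(500)/0.2061 = 599.044 bar
vdW: P = nRT/(V − nb) − a n²/V² = 123.463/0.111030 − 12.4110/0.0424772 = 1111.98 − 292.180 = 819.80 bar
Ratio = 819.80/599.044 = 1.369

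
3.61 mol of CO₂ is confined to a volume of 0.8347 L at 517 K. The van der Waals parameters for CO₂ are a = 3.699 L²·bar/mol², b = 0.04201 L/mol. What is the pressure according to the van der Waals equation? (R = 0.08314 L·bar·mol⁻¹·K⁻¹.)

P ≈ 158.0 bar

P = nRT/(V − nb) − a n²/V²
nRT/(V − nb) = (3.61)(0.08314)(517)/(0.8347 − 3.61×0.04201) = 155.17/0.68304 = 227.18 bar
a n²/V² = (3.699)(3.61)²/(0.8347)² = 69.189 bar
P = 227.18 − 69.189 = 158.0 bar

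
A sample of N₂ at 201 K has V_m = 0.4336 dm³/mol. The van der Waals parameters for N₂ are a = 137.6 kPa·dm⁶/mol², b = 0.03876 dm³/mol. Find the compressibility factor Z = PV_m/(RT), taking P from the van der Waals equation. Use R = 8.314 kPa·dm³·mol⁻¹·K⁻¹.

Z ≈ 0.9083

P = RT/(V_m − b) − a/V_m² = (8.314)(201)/(0.4336 − 0.03876) − 137.6/(0.4336)²
  = 1671.1/0.39484 − 731.88 = 4232.3 − 731.88 = 3500.4 kPa
Z = PV_m/(RT) = (3500.4)(0.4336)/((8.314)(201)) = 1517.8/1671.1 = 0.9083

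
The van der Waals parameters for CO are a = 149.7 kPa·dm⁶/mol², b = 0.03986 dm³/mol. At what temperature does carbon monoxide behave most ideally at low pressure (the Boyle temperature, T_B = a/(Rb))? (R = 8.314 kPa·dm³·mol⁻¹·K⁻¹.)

For a van der Waals gas the second virial coefficient B₂ = b − a/(RT) vanishes at T_B = a/(Rb).
T_B = 149.7/(8.314×0.03986) = 149.7/0.33140 = 451.7 K

T_B ≈ 451.7 K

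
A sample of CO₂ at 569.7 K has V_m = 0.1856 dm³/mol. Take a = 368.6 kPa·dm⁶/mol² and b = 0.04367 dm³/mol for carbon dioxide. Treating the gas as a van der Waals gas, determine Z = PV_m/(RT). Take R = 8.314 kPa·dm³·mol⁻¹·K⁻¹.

P = RT/(V_m − b) − a/V_m² = (8.314)(569.7)/(0.1856 − 0.04367) − 368.6/(0.1856)²
  = 4736.5/0.14193 − 10700 = 33372 − 10700 = 22672 kPa
Z = PV_m/(RT) = (22672)(0.1856)/((8.314)(569.7)) = 4207.9/4736.5 = 0.8884

Z ≈ 0.8884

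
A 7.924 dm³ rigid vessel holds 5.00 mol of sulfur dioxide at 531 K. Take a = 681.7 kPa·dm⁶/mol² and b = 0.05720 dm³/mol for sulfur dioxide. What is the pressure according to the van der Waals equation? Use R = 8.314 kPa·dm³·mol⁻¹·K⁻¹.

P = nRT/(V − nb) − a n²/V²
nRT/(V − nb) = (5.00)(8.314)(531)/(7.924 − 5.00×0.05720) = 22074/7.6380 = 2890.0 kPa
a n²/V² = (681.7)(5.00)²/(7.924)² = 271.42 kPa
P = 2890.0 − 271.42 = 2619 kPa

P ≈ 2619 kPa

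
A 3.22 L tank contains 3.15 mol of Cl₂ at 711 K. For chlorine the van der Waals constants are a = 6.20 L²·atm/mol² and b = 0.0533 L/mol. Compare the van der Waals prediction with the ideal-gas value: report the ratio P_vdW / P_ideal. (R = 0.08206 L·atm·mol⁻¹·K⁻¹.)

Ideal: P_ideal = nRT/V = (3.15)(0.08206)(711)/3.22 = 57.0763 atm
vdW: P = nRT/(V − nb) − a n²/V² = 183.786/3.05211 − 61.5195/10.3684 = 60.2160 − 5.93336 = 54.2826 atm
Ratio = 54.2826/57.0763 = 0.9511

P_vdW / P_ideal ≈ 0.9511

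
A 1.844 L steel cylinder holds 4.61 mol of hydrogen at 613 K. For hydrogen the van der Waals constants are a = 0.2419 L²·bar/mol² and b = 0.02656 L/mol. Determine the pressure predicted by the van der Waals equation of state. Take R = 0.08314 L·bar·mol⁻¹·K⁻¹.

P = nRT/(V − nb) − a n²/V²
nRT/(V − nb) = (4.61)(0.08314)(613)/(1.844 − 4.61×0.02656) = 234.95/1.7216 = 136.47 bar
a n²/V² = (0.2419)(4.61)²/(1.844)² = 1.5119 bar
P = 136.47 − 1.5119 = 135.0 bar

P ≈ 135.0 bar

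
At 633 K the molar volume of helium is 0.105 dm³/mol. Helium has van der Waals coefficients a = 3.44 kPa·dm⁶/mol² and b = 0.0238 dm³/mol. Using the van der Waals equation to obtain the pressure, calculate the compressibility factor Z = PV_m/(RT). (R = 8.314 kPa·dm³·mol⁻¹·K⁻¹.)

P = RT/(V_m − b) − a/V_m² = (8.314)(633)/(0.105 − 0.0238) − 3.44/(0.105)²
  = 5262.8/0.081200 − 312.02 = 64813 − 312.02 = 64501 kPa
Z = PV_m/(RT) = (64501)(0.105)/((8.314)(633)) = 6772.6/5262.8 = 1.287

Z ≈ 1.287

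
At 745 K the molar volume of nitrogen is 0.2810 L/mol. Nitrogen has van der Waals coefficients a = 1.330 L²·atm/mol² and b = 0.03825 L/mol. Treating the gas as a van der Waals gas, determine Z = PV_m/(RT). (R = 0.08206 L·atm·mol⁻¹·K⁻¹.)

P = RT/(V_m − b) − a/V_m² = (0.08206)(745)/(0.2810 − 0.03825) − 1.330/(0.2810)²
  = 61.135/0.24275 − 16.844 = 251.84 − 16.844 = 235.00 atm
Z = PV_m/(RT) = (235.00)(0.2810)/((0.08206)(745)) = 66.035/61.135 = 1.080

Z ≈ 1.080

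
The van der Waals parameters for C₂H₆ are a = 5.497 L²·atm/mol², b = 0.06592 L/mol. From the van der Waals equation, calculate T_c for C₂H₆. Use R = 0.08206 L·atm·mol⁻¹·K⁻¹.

T_c ≈ 301.1 K

For a van der Waals gas, T_c = 8a/(27Rb).
T_c = 8×5.497/(27×0.08206×0.06592) = 43.976/0.14605 = 301.1 K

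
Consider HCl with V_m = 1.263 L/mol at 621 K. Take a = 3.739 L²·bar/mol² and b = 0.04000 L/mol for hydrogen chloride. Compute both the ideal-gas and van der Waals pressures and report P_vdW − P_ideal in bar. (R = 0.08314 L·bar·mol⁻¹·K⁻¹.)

ΔP ≈ -1.007 bar

Ideal: P_ideal = RT/V_m = (0.08314)(621)/1.263 = 40.8788 bar
vdW: P = RT/(V_m − b) − a/V_m² = 51.6299/1.22300 − 3.739/1.59517 = 42.2158 − 2.34395 = 39.8719 bar
ΔP = 39.8719 − 40.8788 = -1.007 bar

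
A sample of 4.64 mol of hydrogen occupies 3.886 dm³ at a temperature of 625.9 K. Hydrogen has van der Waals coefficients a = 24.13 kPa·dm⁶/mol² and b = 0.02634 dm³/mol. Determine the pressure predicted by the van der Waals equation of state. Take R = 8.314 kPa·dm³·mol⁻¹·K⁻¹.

P = nRT/(V − nb) − a n²/V²
nRT/(V − nb) = (4.64)(8.314)(625.9)/(3.886 − 4.64×0.02634) = 24145/3.7638 = 6415.1 kPa
a n²/V² = (24.13)(4.64)²/(3.886)² = 34.402 kPa
P = 6415.1 − 34.402 = 6381 kPa

P ≈ 6381 kPa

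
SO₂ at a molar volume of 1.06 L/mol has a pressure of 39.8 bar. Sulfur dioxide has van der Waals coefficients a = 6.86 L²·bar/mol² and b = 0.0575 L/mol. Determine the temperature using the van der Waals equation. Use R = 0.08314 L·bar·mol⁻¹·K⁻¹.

T = (P + a/V_m²)(V_m − b)/R
P + a/V_m² = 39.8 + 6.86/(1.06)² = 45.905 bar
V_m − b = 1.06 − 0.0575 = 1.0025 L/mol
T = (45.905)(1.0025)/0.08314 = 553.5 K

T ≈ 553.5 K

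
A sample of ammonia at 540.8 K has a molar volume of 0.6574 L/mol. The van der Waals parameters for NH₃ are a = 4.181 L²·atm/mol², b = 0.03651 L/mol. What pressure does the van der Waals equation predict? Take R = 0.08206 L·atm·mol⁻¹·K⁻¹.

P ≈ 61.80 atm

P = RT/(V_m − b) − a/V_m²
RT/(V_m − b) = (0.08206)(540.8)/(0.6574 − 0.03651) = 44.378/0.62089 = 71.475 atm
a/V_m² = 4.181/(0.6574)² = 9.6743 atm
P = 71.475 − 9.6743 = 61.80 atm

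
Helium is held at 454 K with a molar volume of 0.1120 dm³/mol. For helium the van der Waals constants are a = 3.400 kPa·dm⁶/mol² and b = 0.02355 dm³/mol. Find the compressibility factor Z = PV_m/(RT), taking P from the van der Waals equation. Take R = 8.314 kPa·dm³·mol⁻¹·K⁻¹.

P = RT/(V_m − b) − a/V_m² = (8.314)(454)/(0.1120 − 0.02355) − 3.400/(0.1120)²
  = 3774.6/0.088450 − 271.05 = 42675 − 271.05 = 42404 kPa
Z = PV_m/(RT) = (42404)(0.1120)/((8.314)(454)) = 4749.2/3774.6 = 1.258

Z ≈ 1.258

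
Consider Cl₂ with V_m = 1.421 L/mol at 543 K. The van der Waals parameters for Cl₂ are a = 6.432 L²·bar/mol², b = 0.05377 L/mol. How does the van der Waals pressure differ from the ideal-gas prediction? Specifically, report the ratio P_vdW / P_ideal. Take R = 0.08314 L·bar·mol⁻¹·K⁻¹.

Ideal: P_ideal = RT/V_m = (0.08314)(543)/1.421 = 31.7699 bar
vdW: P = RT/(V_m − b) − a/V_m² = 45.1450/1.36723 − 6.432/2.01924 = 33.0193 − 3.18536 = 29.8339 bar
Ratio = 29.8339/31.7699 = 0.9391

P_vdW / P_ideal ≈ 0.9391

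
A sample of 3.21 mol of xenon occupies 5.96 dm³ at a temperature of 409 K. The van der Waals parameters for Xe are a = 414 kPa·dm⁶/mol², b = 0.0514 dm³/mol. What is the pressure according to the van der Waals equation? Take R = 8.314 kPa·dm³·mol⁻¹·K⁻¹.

P ≈ 1763 kPa

P = nRT/(V − nb) − a n²/V²
nRT/(V − nb) = (3.21)(8.314)(409)/(5.96 − 3.21×0.0514) = 10915/5.7950 = 1883.5 kPa
a n²/V² = (414)(3.21)²/(5.96)² = 120.09 kPa
P = 1883.5 − 120.09 = 1763 kPa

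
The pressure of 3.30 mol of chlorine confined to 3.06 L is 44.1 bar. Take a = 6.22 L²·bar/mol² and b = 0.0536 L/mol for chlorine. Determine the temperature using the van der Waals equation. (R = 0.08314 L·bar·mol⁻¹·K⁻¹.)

T = (P + a n²/V²)(V − nb)/(nR)
P + a n²/V² = 44.1 + (6.22)(3.30)²/(3.06)² = 51.334 bar
V − nb = 3.06 − (3.30)(0.0536) = 2.8831 L
T = (51.334)(2.8831)/((3.30)(0.08314)) = 539.4 K

T ≈ 539.4 K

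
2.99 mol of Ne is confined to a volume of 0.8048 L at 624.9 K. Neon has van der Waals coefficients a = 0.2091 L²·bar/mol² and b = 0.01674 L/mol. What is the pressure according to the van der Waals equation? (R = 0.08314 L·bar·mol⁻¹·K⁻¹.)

P ≈ 202.9 bar

P = nRT/(V − nb) − a n²/V²
nRT/(V − nb) = (2.99)(0.08314)(624.9)/(0.8048 − 2.99×0.01674) = 155.34/0.75475 = 205.82 bar
a n²/V² = (0.2091)(2.99)²/(0.8048)² = 2.8862 bar
P = 205.82 − 2.8862 = 202.9 bar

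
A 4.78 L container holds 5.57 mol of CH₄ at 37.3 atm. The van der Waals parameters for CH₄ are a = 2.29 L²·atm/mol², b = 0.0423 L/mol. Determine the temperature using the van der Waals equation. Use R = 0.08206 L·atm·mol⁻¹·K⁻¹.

T = (P + a n²/V²)(V − nb)/(nR)
P + a n²/V² = 37.3 + (2.29)(5.57)²/(4.78)² = 40.409 atm
V − nb = 4.78 − (5.57)(0.0423) = 4.5444 L
T = (40.409)(4.5444)/((5.57)(0.08206)) = 401.8 K

T ≈ 401.8 K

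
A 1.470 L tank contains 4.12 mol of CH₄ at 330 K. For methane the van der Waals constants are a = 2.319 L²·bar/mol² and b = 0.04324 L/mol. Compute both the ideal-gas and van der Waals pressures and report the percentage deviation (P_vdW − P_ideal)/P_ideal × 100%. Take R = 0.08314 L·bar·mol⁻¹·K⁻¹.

Ideal: P_ideal = nRT/V = (4.12)(0.08314)(330)/1.470 = 76.8960 bar
vdW: P = nRT/(V − nb) − a n²/V² = 113.037/1.29185 − 39.3636/2.16090 = 87.5001 − 18.2163 = 69.2838 bar
% deviation = (69.2838 − 76.8960)/76.8960 × 100% = -9.90%

-9.90 %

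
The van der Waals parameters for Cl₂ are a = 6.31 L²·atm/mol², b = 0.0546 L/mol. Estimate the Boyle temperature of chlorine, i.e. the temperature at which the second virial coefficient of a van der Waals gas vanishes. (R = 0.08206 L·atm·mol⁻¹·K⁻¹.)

For a van der Waals gas the second virial coefficient B₂ = b − a/(RT) vanishes at T_B = a/(Rb).
T_B = 6.31/(0.08206×0.0546) = 6.31/0.0044805 = 1408 K

T_B ≈ 1408 K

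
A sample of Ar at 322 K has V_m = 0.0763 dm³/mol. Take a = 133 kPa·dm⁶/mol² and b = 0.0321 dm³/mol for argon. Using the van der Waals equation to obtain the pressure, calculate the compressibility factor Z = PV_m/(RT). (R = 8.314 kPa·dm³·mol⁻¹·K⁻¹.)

P = RT/(V_m − b) − a/V_m² = (8.314)(322)/(0.0763 − 0.0321) − 133/(0.0763)²
  = 2677.1/0.044200 − 22846 = 60568 − 22846 = 37722 kPa
Z = PV_m/(RT) = (37722)(0.0763)/((8.314)(322)) = 2878.2/2677.1 = 1.075

Z ≈ 1.075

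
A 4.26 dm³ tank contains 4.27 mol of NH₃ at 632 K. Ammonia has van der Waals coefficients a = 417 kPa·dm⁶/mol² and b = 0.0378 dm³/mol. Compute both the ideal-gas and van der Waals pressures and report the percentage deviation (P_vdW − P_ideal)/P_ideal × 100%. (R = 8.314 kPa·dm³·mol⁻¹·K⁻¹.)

-4.02 %

Ideal: P_ideal = nRT/V = (4.27)(8.314)(632)/4.26 = 5266.78 kPa
vdW: P = nRT/(V − nb) − a n²/V² = 22436.5/4.09859 − 7603.12/18.1476 = 5474.20 − 418.960 = 5055.24 kPa
% deviation = (5055.24 − 5266.78)/5266.78 × 100% = -4.02%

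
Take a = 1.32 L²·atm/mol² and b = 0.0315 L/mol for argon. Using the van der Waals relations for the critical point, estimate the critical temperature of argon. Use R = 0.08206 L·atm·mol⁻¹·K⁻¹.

For a van der Waals gas, T_c = 8a/(27Rb).
T_c = 8×1.32/(27×0.08206×0.0315) = 10.560/0.069792 = 151.3 K

T_c ≈ 151.3 K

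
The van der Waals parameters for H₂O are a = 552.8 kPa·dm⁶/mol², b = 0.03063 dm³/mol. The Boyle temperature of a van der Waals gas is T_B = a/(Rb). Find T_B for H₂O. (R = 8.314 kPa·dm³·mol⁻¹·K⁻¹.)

T_B ≈ 2171 K

For a van der Waals gas the second virial coefficient B₂ = b − a/(RT) vanishes at T_B = a/(Rb).
T_B = 552.8/(8.314×0.03063) = 552.8/0.25466 = 2171 K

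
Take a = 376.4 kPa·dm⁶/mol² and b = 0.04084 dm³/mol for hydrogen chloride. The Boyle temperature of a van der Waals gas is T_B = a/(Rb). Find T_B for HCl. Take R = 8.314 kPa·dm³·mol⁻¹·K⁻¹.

T_B ≈ 1109 K

For a van der Waals gas the second virial coefficient B₂ = b − a/(RT) vanishes at T_B = a/(Rb).
T_B = 376.4/(8.314×0.04084) = 376.4/0.33954 = 1109 K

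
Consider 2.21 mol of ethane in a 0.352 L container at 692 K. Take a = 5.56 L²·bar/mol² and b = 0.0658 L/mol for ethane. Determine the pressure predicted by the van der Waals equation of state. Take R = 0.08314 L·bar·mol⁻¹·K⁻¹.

P ≈ 396.3 bar

P = nRT/(V − nb) − a n²/V²
nRT/(V − nb) = (2.21)(0.08314)(692)/(0.352 − 2.21×0.0658) = 127.15/0.20658 = 615.50 bar
a n²/V² = (5.56)(2.21)²/(0.352)² = 219.17 bar
P = 615.50 − 219.17 = 396.3 bar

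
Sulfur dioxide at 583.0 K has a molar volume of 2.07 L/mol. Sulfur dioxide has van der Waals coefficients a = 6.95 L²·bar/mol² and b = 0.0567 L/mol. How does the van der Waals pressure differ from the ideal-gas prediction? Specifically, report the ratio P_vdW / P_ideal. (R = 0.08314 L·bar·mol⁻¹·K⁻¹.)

Ideal: P_ideal = RT/V_m = (0.08314)(583.0)/2.07 = 23.4158 bar
vdW: P = RT/(V_m − b) − a/V_m² = 48.4706/2.01330 − 6.95/4.28490 = 24.0752 − 1.62197 = 22.4532 bar
Ratio = 22.4532/23.4158 = 0.9589

P_vdW / P_ideal ≈ 0.9589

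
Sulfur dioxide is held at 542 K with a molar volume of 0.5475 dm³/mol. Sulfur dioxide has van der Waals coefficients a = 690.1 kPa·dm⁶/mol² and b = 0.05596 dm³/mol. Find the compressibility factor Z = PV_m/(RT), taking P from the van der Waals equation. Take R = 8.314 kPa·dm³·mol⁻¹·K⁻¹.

Z ≈ 0.8341

P = RT/(V_m − b) − a/V_m² = (8.314)(542)/(0.5475 − 0.05596) − 690.1/(0.5475)²
  = 4506.2/0.49154 − 2302.2 = 9167.5 − 2302.2 = 6865.3 kPa
Z = PV_m/(RT) = (6865.3)(0.5475)/((8.314)(542)) = 3758.8/4506.2 = 0.8341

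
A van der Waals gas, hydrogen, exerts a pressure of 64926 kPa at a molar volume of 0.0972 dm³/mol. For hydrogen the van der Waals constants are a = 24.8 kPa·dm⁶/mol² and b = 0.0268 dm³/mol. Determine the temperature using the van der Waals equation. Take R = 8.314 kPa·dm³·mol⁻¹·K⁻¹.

T = (P + a/V_m²)(V_m − b)/R
P + a/V_m² = 64926 + 24.8/(0.0972)² = 67551 kPa
V_m − b = 0.0972 − 0.0268 = 0.070400 dm³/mol
T = (67551)(0.070400)/8.314 = 572.0 K

T ≈ 572.0 K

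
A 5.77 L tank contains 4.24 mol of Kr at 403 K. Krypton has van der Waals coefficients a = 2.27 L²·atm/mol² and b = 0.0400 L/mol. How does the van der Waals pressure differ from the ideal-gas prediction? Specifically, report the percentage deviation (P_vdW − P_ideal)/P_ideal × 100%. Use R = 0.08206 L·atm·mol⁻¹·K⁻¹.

Ideal: P_ideal = nRT/V = (4.24)(0.08206)(403)/5.77 = 24.3011 atm
vdW: P = nRT/(V − nb) − a n²/V² = 140.218/5.60040 − 40.8092/33.2929 = 25.0371 − 1.22576 = 23.8113 atm
% deviation = (23.8113 − 24.3011)/24.3011 × 100% = -2.02%

-2.02 %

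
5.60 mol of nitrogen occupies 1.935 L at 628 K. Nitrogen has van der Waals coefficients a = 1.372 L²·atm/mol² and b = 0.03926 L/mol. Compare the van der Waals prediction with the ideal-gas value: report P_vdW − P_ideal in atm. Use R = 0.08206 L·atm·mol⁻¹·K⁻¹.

Ideal: P_ideal = nRT/V = (5.60)(0.08206)(628)/1.935 = 149.141 atm
vdW: P = nRT/(V − nb) − a n²/V² = 288.589/1.71514 − 43.0259/3.74423 = 168.260 − 11.4913 = 156.769 atm
ΔP = 156.769 − 149.141 = 7.63 atm

ΔP ≈ 7.63 atm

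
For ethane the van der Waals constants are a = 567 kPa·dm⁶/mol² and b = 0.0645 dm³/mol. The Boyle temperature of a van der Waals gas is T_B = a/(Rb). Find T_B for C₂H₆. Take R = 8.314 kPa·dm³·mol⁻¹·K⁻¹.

T_B ≈ 1057 K

For a van der Waals gas the second virial coefficient B₂ = b − a/(RT) vanishes at T_B = a/(Rb).
T_B = 567/(8.314×0.0645) = 567/0.53625 = 1057 K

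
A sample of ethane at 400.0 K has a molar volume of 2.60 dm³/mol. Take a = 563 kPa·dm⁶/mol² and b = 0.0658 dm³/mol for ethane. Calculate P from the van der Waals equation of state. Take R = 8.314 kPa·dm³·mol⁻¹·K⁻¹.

P ≈ 1229 kPa

P = RT/(V_m − b) − a/V_m²
RT/(V_m − b) = (8.314)(400.0)/(2.60 − 0.0658) = 3325.6/2.5342 = 1312.3 kPa
a/V_m² = 563/(2.60)² = 83.284 kPa
P = 1312.3 − 83.284 = 1229 kPa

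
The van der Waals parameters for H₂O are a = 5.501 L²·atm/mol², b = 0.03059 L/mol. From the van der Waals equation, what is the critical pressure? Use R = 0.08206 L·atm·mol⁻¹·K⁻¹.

For a van der Waals gas, P_c = a/(27b²).
P_c = 5.501/(27×(0.03059)²) = 5.501/0.025265 = 217.7 atm

P_c ≈ 217.7 atm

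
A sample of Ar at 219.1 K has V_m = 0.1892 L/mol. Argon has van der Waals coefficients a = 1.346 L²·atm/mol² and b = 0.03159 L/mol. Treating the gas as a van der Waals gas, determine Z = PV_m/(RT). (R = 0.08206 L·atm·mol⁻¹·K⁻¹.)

P = RT/(V_m − b) − a/V_m² = (0.08206)(219.1)/(0.1892 − 0.03159) − 1.346/(0.1892)²
  = 17.979/0.15761 − 37.601 = 114.07 − 37.601 = 76.47 atm
Z = PV_m/(RT) = (76.47)(0.1892)/((0.08206)(219.1)) = 14.468/17.979 = 0.8047

Z ≈ 0.8047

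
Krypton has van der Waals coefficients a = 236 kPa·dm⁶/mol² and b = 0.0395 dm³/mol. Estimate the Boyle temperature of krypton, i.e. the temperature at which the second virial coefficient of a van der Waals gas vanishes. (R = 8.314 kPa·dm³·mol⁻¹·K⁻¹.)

T_B ≈ 718.6 K

For a van der Waals gas the second virial coefficient B₂ = b − a/(RT) vanishes at T_B = a/(Rb).
T_B = 236/(8.314×0.0395) = 236/0.32840 = 718.6 K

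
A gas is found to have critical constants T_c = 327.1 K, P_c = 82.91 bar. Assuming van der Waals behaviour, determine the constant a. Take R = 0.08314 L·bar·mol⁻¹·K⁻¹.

a ≈ 3.763 L²·bar/mol²

From T_c = 8a/(27Rb) and P_c = a/(27b²): a = 27 R² T_c²/(64 P_c).
a = 27×(0.08314)²×(327.1)²/(64×82.91) = 19968/5306.2 = 3.763 L²·bar/mol²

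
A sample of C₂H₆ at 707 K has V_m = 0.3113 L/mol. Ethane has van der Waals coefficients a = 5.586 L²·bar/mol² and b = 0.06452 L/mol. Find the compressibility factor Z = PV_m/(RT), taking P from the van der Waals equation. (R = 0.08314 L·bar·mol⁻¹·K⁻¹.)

Z ≈ 0.9562

P = RT/(V_m − b) − a/V_m² = (0.08314)(707)/(0.3113 − 0.06452) − 5.586/(0.3113)²
  = 58.780/0.24678 − 57.642 = 238.19 − 57.642 = 180.55 bar
Z = PV_m/(RT) = (180.55)(0.3113)/((0.08314)(707)) = 56.205/58.780 = 0.9562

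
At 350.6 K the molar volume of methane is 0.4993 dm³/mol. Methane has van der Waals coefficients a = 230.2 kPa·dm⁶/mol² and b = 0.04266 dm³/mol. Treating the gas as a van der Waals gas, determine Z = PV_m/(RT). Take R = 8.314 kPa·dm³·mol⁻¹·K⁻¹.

Z ≈ 0.9353

P = RT/(V_m − b) − a/V_m² = (8.314)(350.6)/(0.4993 − 0.04266) − 230.2/(0.4993)²
  = 2914.9/0.45664 − 923.38 = 6383.4 − 923.38 = 5460.0 kPa
Z = PV_m/(RT) = (5460.0)(0.4993)/((8.314)(350.6)) = 2726.2/2914.9 = 0.9353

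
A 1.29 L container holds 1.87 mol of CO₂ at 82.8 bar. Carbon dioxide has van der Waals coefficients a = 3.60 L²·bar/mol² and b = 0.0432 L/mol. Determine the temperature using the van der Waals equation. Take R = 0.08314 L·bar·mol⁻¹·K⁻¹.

T = (P + a n²/V²)(V − nb)/(nR)
P + a n²/V² = 82.8 + (3.60)(1.87)²/(1.29)² = 90.365 bar
V − nb = 1.29 − (1.87)(0.0432) = 1.2092 L
T = (90.365)(1.2092)/((1.87)(0.08314)) = 702.8 K

T ≈ 702.8 K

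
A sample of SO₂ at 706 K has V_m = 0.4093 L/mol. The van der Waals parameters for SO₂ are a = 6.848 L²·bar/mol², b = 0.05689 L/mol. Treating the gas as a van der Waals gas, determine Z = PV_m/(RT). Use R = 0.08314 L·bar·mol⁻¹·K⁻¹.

P = RT/(V_m − b) − a/V_m² = (0.08314)(706)/(0.4093 − 0.05689) − 6.848/(0.4093)²
  = 58.697/0.35241 − 40.877 = 166.56 − 40.877 = 125.68 bar
Z = PV_m/(RT) = (125.68)(0.4093)/((0.08314)(706)) = 51.441/58.697 = 0.8764

Z ≈ 0.8764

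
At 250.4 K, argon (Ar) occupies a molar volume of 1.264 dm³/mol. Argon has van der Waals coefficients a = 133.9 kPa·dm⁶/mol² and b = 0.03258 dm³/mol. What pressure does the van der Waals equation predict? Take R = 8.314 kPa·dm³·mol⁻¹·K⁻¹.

P ≈ 1607 kPa

P = RT/(V_m − b) − a/V_m²
RT/(V_m − b) = (8.314)(250.4)/(1.264 − 0.03258) = 2081.8/1.2314 = 1690.6 kPa
a/V_m² = 133.9/(1.264)² = 83.808 kPa
P = 1690.6 − 83.808 = 1607 kPa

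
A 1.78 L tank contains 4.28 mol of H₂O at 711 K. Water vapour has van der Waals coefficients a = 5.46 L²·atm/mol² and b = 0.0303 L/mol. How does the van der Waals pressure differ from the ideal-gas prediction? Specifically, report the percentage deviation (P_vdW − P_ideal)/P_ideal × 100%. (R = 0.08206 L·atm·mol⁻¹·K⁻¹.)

Ideal: P_ideal = nRT/V = (4.28)(0.08206)(711)/1.78 = 140.289 atm
vdW: P = nRT/(V − nb) − a n²/V² = 249.715/1.65032 − 100.018/3.16840 = 151.313 − 31.5674 = 119.746 atm
% deviation = (119.746 − 140.289)/140.289 × 100% = -14.64%

-14.64 %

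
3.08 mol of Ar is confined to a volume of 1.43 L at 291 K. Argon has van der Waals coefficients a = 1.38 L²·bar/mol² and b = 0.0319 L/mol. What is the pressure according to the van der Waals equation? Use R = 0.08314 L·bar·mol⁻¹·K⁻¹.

P = nRT/(V − nb) − a n²/V²
nRT/(V − nb) = (3.08)(0.08314)(291)/(1.43 − 3.08×0.0319) = 74.517/1.3317 = 55.956 bar
a n²/V² = (1.38)(3.08)²/(1.43)² = 6.4019 bar
P = 55.956 − 6.4019 = 49.55 bar

P ≈ 49.55 bar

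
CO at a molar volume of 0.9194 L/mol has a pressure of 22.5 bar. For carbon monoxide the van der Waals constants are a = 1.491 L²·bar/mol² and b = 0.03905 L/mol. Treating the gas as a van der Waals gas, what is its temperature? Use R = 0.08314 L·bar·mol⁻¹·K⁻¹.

T ≈ 256.9 K

T = (P + a/V_m²)(V_m − b)/R
P + a/V_m² = 22.5 + 1.491/(0.9194)² = 24.264 bar
V_m − b = 0.9194 − 0.03905 = 0.88035 L/mol
T = (24.264)(0.88035)/0.08314 = 256.9 K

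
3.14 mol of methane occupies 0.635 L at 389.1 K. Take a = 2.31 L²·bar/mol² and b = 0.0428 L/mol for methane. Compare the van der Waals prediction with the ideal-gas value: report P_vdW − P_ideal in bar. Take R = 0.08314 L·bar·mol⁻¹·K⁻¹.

Ideal: P_ideal = nRT/V = (3.14)(0.08314)(389.1)/0.635 = 159.966 bar
vdW: P = nRT/(V − nb) − a n²/V² = 101.578/0.500608 − 22.7757/0.403225 = 202.909 − 56.4838 = 146.425 bar
ΔP = 146.425 − 159.966 = -13.54 bar

ΔP ≈ -13.54 bar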